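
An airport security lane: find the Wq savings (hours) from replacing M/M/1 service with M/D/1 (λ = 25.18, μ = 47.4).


ρ = 25.18/47.4 = 0.5312
Wq(M/M/1) = ρ/(μ−λ) = 0.5312/22.22 = 0.02391 hr
Wq(M/D/1) = ρ/(2(μ−λ)) = 0.01195 hr
Savings = 0.02391 − 0.01195 = 0.01195 hr

Final: 0.01195 hr


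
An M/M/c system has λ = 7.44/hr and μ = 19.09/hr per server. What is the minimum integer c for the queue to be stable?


Stability requires cμ > λ ⇔ c > λ/μ.
λ/μ = 7.44/19.09 = 0.3897
Minimum integer c = ⌊0.3897⌋ + 1 = 1
Check: 1·19.09 = 19.09 > 7.44, while 0·19.09 = 0.00 ≤ 7.44

Final: 1 servers


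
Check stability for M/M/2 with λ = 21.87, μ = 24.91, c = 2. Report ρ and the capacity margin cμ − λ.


Total capacity cμ = 2·24.91 = 49.82/hr
ρ = λ/(cμ) = 21.87/49.82 = 0.4390
Stable ⇔ ρ < 1: YES
Spare capacity = cμ − λ = 49.82 − 21.87 = 27.95/hr

Final: ρ = 0.4390; stable; margin = 27.95/hr


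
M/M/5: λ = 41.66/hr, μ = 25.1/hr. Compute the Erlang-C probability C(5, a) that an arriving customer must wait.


a = λ/μ = 1.6598; ρ = a/5 = 0.3320
P₀ = 0.189662 (from M/M/c formula)
C(c,a) = [a^c/(c!(1−ρ))]·P₀ = [12.59586/(120·0.6680)]·0.189662
= 0.15712·0.189662 = 0.029800

Final: 0.029800


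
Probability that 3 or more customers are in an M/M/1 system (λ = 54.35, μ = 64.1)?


ρ = 54.35/64.1 = 0.8479
P(N ≥ n) = ρ^n = 0.8479^3 = 0.609571

Final: 0.609571


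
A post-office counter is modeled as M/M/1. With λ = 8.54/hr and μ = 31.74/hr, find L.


ρ = λ/μ = 8.54/31.74 = 0.2691
L = ρ/(1−ρ) = 0.2691/(1 − 0.2691) = 0.2691/0.7309 = 0.3681

Final: 0.3681


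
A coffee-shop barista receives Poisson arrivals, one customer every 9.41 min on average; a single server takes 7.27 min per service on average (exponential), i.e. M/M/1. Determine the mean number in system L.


λ = 60/9.41 = 6.3762 /hr
μ = 60/7.27 = 8.2531 /hr
ρ = λ/μ = 6.3762/8.2531 = 0.7726
L = ρ/(1−ρ) = 0.7726/0.2274 = 3.3972

Final: 3.3972


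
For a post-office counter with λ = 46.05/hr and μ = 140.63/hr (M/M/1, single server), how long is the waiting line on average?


ρ = 46.05/140.63 = 0.3275
Lq = ρ²/(1−ρ) = 0.1072/0.6725 = 0.1594

Final: 0.1594


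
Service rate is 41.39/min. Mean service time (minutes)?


Mean service time = 1/μ = 1/41.39 minute = 0.02416 minute
In minutes: 0.02416 × 1 = 0.02416 min

Final: 0.02416 min


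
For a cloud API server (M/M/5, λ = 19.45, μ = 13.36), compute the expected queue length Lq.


a = λ/μ = 1.4558; ρ = a/5 = 0.2912
P₀ = 0.232889
Lq = P₀·a^c·ρ / (c!·(1−ρ)²) = 0.232889·6.53982·0.2912/(120·0.50244)
= 0.007355

Final: 0.007355


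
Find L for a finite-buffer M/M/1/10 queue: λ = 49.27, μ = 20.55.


ρ = 49.27/20.55 = 2.3976
L = ρ[1 − (K+1)ρ^K + Kρ^(K+1)] / [(1−ρ)(1−ρ^(K+1))]
Numerator: 2.3976·(1 − 11·6276.352986 + 10·15047.976236) = 195259.957823
Denominator: (-1.3976)·(-15046.976236) = 21029.156082
L = 195259.957823/21029.156082 = 9.2852

Final: 9.2852


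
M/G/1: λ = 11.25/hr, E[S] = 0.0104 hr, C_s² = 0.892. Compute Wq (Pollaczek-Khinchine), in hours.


ρ = λ·E[S] = 11.25·0.0104 = 0.1170
E[S²] = E[S]²(1+C_s²) = 0.0104²·(1+0.892) = 0.0002046
Wq = λ·E[S²]/(2(1−ρ)) = 11.25·0.0002046/(2·0.8830) = 0.001304 hr

Final: 0.001304 hr


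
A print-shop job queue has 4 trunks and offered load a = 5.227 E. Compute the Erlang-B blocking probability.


B(c,a) = (a^c/c!) / Σ_{k=0}^{c} a^k/k!
a^4/4! = 31.102748
Σ terms (k=0..4): 1.00000 + 5.22700 + 13.66076 + 23.80161 + 31.10275 = 74.792118
B = 31.102748/74.792118 = 0.415856

Final: 0.415856


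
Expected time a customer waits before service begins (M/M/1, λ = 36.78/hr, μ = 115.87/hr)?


ρ = 36.78/115.87 = 0.3174
Wq = ρ/(μ−λ) = 0.3174/(115.87 − 36.78) = 0.3174/79.09 = 0.004013 hr

Final: 0.004013 hr


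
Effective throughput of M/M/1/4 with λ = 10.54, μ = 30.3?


ρ = 0.3479; P_K = (1−ρ)ρ^4/(1−ρ^5) = 0.009597
λ_eff = λ(1 − P_K) = 10.54·(1 − 0.009597) = 10.54·0.990403 = 10.4388 /hr

Final: 10.4388 /hr


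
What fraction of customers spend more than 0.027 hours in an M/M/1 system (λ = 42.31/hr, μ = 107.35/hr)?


W ~ Exponential(μ−λ) for M/M/1.
μ − λ = 107.35 − 42.31 = 65.0400
P(W > t) = e^{−(μ−λ)t} = e^{−1.7561} = 0.172721

Final: 0.172721


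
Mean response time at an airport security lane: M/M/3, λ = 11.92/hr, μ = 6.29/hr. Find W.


a = 1.8951; ρ = 0.6317; P₀ = 0.128693
Lq = P₀·a^c·ρ/(c!(1−ρ)²) = 0.67976
Wq = Lq/λ = 0.67976/11.92 = 0.05703 hr
W = Wq + 1/μ = 0.05703 + 0.15898 = 0.21601 hr

Final: 0.21601 hr


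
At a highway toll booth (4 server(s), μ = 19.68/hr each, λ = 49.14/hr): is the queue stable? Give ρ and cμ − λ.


Total capacity cμ = 4·19.68 = 78.72/hr
ρ = λ/(cμ) = 49.14/78.72 = 0.6242
Stable ⇔ ρ < 1: YES
Spare capacity = cμ − λ = 78.72 − 49.14 = 29.58/hr

Final: ρ = 0.6242; stable; margin = 29.58/hr


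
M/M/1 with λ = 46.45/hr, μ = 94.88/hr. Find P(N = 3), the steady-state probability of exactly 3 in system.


ρ = 46.45/94.88 = 0.4896
P_n = (1−ρ)·ρ^n = (1 − 0.4896)·0.4896^3 = 0.5104·0.117336 = 0.059893

Final: 0.059893


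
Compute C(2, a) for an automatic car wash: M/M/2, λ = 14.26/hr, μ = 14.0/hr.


a = λ/μ = 1.0186; ρ = a/2 = 0.5093
P₀ = 0.325130 (from M/M/c formula)
C(c,a) = [a^c/(c!(1−ρ))]·P₀ = [1.03749/(2·0.4907)]·0.325130
= 1.05712·0.325130 = 0.343702

Final: 0.343702


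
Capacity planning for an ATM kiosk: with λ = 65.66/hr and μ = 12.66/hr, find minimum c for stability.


Stability requires cμ > λ ⇔ c > λ/μ.
λ/μ = 65.66/12.66 = 5.1864
Minimum integer c = ⌊5.1864⌋ + 1 = 6
Check: 6·12.66 = 75.96 > 65.66, while 5·12.66 = 63.30 ≤ 65.66

Final: 6 servers


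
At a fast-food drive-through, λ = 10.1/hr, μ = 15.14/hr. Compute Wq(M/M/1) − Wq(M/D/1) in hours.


ρ = 10.1/15.14 = 0.6671
Wq(M/M/1) = ρ/(μ−λ) = 0.6671/5.04 = 0.13236 hr
Wq(M/D/1) = ρ/(2(μ−λ)) = 0.06618 hr
Savings = 0.13236 − 0.06618 = 0.06618 hr

Final: 0.06618 hr


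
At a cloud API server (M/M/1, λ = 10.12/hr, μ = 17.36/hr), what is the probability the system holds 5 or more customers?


ρ = 10.12/17.36 = 0.5829
P(N ≥ n) = ρ^n = 0.5829^5 = 0.067322

Final: 0.067322


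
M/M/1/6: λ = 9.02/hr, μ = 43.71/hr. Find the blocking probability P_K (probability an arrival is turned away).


ρ = λ/μ = 9.02/43.71 = 0.2064
P_K = (1−ρ)ρ^K/(1−ρ^(K+1)) = (0.7936·0.00007722)/(1 − 0.00001594)
= 0.00006129/0.999984 = 0.00006129

Final: 0.00006129


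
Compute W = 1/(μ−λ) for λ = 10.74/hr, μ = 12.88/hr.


W = 1/(μ−λ) = 1/(12.88 − 10.74) = 1/2.14 = 0.4673 hr

Final: 0.4673 hr


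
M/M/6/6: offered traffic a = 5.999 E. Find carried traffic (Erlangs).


B(6,5.999) = 0.264852 (Erlang-B)
Carried load = a(1 − B) = 5.999·(1 − 0.264852) = 5.999·0.735148 = 4.4102 E

Final: 4.4102 Erlangs


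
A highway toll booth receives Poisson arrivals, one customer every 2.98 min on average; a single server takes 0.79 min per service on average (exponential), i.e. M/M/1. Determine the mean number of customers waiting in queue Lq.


λ = 60/2.98 = 20.1342 /hr
μ = 60/0.79 = 75.9494 /hr
ρ = λ/μ = 20.1342/75.9494 = 0.2651
Lq = ρ²/(1−ρ) = 0.07028/0.7349 = 0.09563

Final: 0.09563


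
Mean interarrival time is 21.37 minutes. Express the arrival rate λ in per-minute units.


λ = 1/(interarrival time) in consistent units.
1 minute = 1 min, so λ = 1/21.37 = 0.04679 per minute

Final: 0.04679 /min


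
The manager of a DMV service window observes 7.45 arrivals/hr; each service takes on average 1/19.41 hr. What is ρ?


ρ = λ/μ = 7.45/19.41 = 0.3838

Final: 0.3838


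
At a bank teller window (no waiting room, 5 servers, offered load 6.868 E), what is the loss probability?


B(c,a) = (a^c/c!) / Σ_{k=0}^{c} a^k/k!
a^5/5! = 127.341566
Σ terms (k=0..5): 1.00000 + 6.86800 + 23.58471 + 53.99327 + 92.70644 + 127.34157 = 305.493985
B = 127.341566/305.493985 = 0.416838

Final: 0.416838


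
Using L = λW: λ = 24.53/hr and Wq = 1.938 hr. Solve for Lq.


Lq = λWq = 24.53·1.938 = 47.5391

Final: 47.5391


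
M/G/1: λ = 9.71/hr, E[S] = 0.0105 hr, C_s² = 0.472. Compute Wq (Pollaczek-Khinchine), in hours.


ρ = λ·E[S] = 9.71·0.0105 = 0.1020
E[S²] = E[S]²(1+C_s²) = 0.0105²·(1+0.472) = 0.0001623
Wq = λ·E[S²]/(2(1−ρ)) = 9.71·0.0001623/(2·0.8980) = 0.0008774 hr

Final: 0.0008774 hr


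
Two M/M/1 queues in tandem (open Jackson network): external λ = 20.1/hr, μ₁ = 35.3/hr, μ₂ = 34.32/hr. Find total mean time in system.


Each node sees arrival rate λ = 20.1/hr (tandem ⇒ throughput preserved).
W₁ = 1/(μ₁−λ) = 1/(35.3−20.1) = 0.06579 hr
W₂ = 1/(μ₂−λ) = 1/(34.32−20.1) = 0.07032 hr
W_total = W₁ + W₂ = 0.06579 + 0.07032 = 0.13611 hr

Final: 0.13611 hr


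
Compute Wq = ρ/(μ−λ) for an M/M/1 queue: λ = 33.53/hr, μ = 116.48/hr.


ρ = 33.53/116.48 = 0.2879
Wq = ρ/(μ−λ) = 0.2879/(116.48 − 33.53) = 0.2879/82.95 = 0.003470 hr

Final: 0.003470 hr


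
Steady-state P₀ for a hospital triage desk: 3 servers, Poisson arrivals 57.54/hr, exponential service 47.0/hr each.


a = λ/μ = 57.54/47.0 = 1.2243; ρ = a/c = 0.4081
Σ_{k=0}^{2} a^k/k! (terms k=0..2) = 1.00000 + 1.22426 + 0.74940 = 2.97366
Tail: a^3/(3!(1−ρ)) = 1.83492/(6·0.5919) = 0.51666
P₀ = 1/(2.97366 + 0.51666) = 1/3.49032 = 0.286507

Final: 0.286507


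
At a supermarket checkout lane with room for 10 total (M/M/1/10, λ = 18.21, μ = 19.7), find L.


ρ = 18.21/19.7 = 0.9244
L = ρ[1 − (K+1)ρ^K + Kρ^(K+1)] / [(1−ρ)(1−ρ^(K+1))]
Numerator: 0.9244·(1 − 11·0.455446 + 10·0.420999) = 0.184946
Denominator: (0.07563)·(0.579001) = 0.043792
L = 0.184946/0.043792 = 4.2232

Final: 4.2232


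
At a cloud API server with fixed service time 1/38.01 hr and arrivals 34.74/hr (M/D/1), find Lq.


ρ = 34.74/38.01 = 0.9140
M/D/1: Lq = ρ²/(2(1−ρ)) = 0.8353/(2·0.08603) = 4.85494

Final: 4.85494


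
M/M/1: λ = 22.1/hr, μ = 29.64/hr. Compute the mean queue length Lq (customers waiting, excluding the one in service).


ρ = 22.1/29.64 = 0.7456
Lq = ρ²/(1−ρ) = 0.5559/0.2544 = 2.1854

Final: 2.1854


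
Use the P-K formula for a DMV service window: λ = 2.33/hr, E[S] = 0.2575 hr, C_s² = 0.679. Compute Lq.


ρ = λ·E[S] = 2.33·0.2575 = 0.6000
Lq = ρ²(1+C_s²)/(2(1−ρ)) = 0.3600·(1+0.679)/(2·0.4000)
= 0.3600·1.6790/0.8000 = 0.75544

Final: 0.75544


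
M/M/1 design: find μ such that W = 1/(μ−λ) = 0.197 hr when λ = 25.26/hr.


W = 1/(μ−λ) ⇒ μ − λ = 1/W = 1/0.197 = 5.0761
μ = λ + 1/W = 25.26 + 5.0761 = 30.3361 per hr

Final: 30.3361 /hr


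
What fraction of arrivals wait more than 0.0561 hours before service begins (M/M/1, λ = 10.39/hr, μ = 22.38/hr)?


ρ = 10.39/22.38 = 0.4643
P(Wq > t) = ρ·e^{−(μ−λ)t} = 0.4643·e^{−0.6726}
= 0.4643·0.510360 = 0.236937

Final: 0.236937


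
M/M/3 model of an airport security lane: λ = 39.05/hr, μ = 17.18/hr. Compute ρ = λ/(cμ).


ρ = λ/(cμ) = 39.05/(3·17.18) = 39.05/51.54 = 0.7577

Final: 0.7577


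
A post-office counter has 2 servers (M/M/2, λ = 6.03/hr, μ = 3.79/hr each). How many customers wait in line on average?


a = λ/μ = 1.5910; ρ = a/2 = 0.7955
P₀ = 0.113887
Lq = P₀·a^c·ρ / (c!·(1−ρ)²) = 0.113887·2.53137·0.7955/(2·0.04181)
= 2.74235

Final: 2.74235


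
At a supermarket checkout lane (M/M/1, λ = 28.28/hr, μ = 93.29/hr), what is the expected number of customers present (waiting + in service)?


ρ = λ/μ = 28.28/93.29 = 0.3031
L = ρ/(1−ρ) = 0.3031/(1 − 0.3031) = 0.3031/0.6969 = 0.4350

Final: 0.4350


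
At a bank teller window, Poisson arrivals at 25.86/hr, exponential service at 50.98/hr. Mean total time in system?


W = 1/(μ−λ) = 1/(50.98 − 25.86) = 1/25.12 = 0.03981 hr

Final: 0.03981 hr


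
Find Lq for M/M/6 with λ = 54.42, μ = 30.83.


a = λ/μ = 1.7652; ρ = a/6 = 0.2942
P₀ = 0.171041
Lq = P₀·a^c·ρ / (c!·(1−ρ)²) = 0.171041·30.24893·0.2942/(720·0.49816)
= 0.004244

Final: 0.004244


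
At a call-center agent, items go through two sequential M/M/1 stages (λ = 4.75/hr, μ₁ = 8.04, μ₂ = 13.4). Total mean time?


Each node sees arrival rate λ = 4.75/hr (tandem ⇒ throughput preserved).
W₁ = 1/(μ₁−λ) = 1/(8.04−4.75) = 0.30395 hr
W₂ = 1/(μ₂−λ) = 1/(13.4−4.75) = 0.11561 hr
W_total = W₁ + W₂ = 0.30395 + 0.11561 = 0.41956 hr

Final: 0.41956 hr


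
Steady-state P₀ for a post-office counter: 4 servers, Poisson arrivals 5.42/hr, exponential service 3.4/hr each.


a = λ/μ = 5.42/3.4 = 1.5941; ρ = a/c = 0.3985
Σ_{k=0}^{3} a^k/k! (terms k=0..3) = 1.00000 + 1.59412 + 1.27061 + 0.67516 = 4.53989
Tail: a^4/(4!(1−ρ)) = 6.45775/(24·0.6015) = 0.44736
P₀ = 1/(4.53989 + 0.44736) = 1/4.98725 = 0.200511

Final: 0.200511


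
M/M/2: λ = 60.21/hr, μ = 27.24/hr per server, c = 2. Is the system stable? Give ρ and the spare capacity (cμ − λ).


Total capacity cμ = 2·27.24 = 54.48/hr
ρ = λ/(cμ) = 60.21/54.48 = 1.1052
Stable ⇔ ρ < 1: NO
Spare capacity = cμ − λ = 54.48 − 60.21 = -5.73/hr

Final: ρ = 1.1052; unstable; margin = -5.73/hr


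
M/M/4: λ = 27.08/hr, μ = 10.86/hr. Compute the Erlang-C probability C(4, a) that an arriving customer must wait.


a = λ/μ = 2.4936; ρ = a/4 = 0.6234
P₀ = 0.074273 (from M/M/c formula)
C(c,a) = [a^c/(c!(1−ρ))]·P₀ = [38.66120/(24·0.3766)]·0.074273
= 4.27731·0.074273 = 0.317688

Final: 0.317688


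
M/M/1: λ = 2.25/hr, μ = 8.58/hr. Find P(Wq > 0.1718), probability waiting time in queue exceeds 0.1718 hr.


ρ = 2.25/8.58 = 0.2622
P(Wq > t) = ρ·e^{−(μ−λ)t} = 0.2622·e^{−1.0875}
= 0.2622·0.337060 = 0.088390

Final: 0.088390


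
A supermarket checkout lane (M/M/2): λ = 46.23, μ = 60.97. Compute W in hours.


a = 0.7582; ρ = 0.3791; P₀ = 0.450199
Lq = P₀·a^c·ρ/(c!(1−ρ)²) = 0.12728
Wq = Lq/λ = 0.12728/46.23 = 0.002753 hr
W = Wq + 1/μ = 0.002753 + 0.01640 = 0.01915 hr

Final: 0.01915 hr


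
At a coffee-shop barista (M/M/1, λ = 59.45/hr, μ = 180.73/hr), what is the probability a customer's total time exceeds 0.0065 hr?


W ~ Exponential(μ−λ) for M/M/1.
μ − λ = 180.73 − 59.45 = 121.2800
P(W > t) = e^{−(μ−λ)t} = e^{−0.7883} = 0.454608

Final: 0.454608


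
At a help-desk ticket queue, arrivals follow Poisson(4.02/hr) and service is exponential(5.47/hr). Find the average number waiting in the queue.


ρ = 4.02/5.47 = 0.7349
Lq = ρ²/(1−ρ) = 0.5401/0.2651 = 2.0375

Final: 2.0375


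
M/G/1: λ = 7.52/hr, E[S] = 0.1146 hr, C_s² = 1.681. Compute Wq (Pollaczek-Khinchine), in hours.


ρ = λ·E[S] = 7.52·0.1146 = 0.8618
E[S²] = E[S]²(1+C_s²) = 0.1146²·(1+1.681) = 0.035210
Wq = λ·E[S²]/(2(1−ρ)) = 7.52·0.035210/(2·0.1382) = 0.95790 hr

Final: 0.95790 hr


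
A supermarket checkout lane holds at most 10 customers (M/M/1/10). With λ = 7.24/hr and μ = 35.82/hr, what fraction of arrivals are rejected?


ρ = λ/μ = 7.24/35.82 = 0.2021
P_K = (1−ρ)ρ^K/(1−ρ^(K+1)) = (0.7979·0.0000001138)/(1 − 0.00000002300)
= 0.00000009080/1.000000 = 0.00000009080

Final: 0.00000009080


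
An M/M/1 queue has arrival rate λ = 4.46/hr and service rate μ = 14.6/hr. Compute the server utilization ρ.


ρ = λ/μ = 4.46/14.6 = 0.3055

Final: 0.3055


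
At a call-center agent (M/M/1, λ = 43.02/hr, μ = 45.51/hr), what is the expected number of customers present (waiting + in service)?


ρ = λ/μ = 43.02/45.51 = 0.9453
L = ρ/(1−ρ) = 0.9453/(1 − 0.9453) = 0.9453/0.05471 = 17.2771

Final: 17.2771


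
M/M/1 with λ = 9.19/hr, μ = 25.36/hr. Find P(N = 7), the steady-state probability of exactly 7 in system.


ρ = 9.19/25.36 = 0.3624
P_n = (1−ρ)·ρ^n = (1 − 0.3624)·0.3624^7 = 0.6376·0.0008207 = 0.0005233

Final: 0.0005233


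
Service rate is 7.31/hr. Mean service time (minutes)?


Mean service time = 1/μ = 1/7.31 hour = 0.13680 hour
In minutes: 0.13680 × 60 = 8.2079 min

Final: 8.2079 min


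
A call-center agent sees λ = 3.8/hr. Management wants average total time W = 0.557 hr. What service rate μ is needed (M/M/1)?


W = 1/(μ−λ) ⇒ μ − λ = 1/W = 1/0.557 = 1.7953
μ = λ + 1/W = 3.8 + 1.7953 = 5.5953 per hr

Final: 5.5953 /hr


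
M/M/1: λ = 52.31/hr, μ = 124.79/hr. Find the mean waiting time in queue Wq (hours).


ρ = 52.31/124.79 = 0.4192
Wq = ρ/(μ−λ) = 0.4192/(124.79 − 52.31) = 0.4192/72.48 = 0.005783 hr

Final: 0.005783 hr


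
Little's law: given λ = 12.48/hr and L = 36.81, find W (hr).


W = L/λ = 36.81/12.48 = 2.9495 hr

Final: 2.9495 hr


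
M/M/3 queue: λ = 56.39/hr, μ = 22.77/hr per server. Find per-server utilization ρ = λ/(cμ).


ρ = λ/(cμ) = 56.39/(3·22.77) = 56.39/68.31 = 0.8255

Final: 0.8255


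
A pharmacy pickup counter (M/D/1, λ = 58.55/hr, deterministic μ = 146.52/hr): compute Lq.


ρ = 58.55/146.52 = 0.3996
M/D/1: Lq = ρ²/(2(1−ρ)) = 0.1597/(2·0.6004) = 0.13298

Final: 0.13298


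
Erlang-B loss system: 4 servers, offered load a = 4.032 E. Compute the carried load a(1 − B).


B(4,4.032) = 0.313759 (Erlang-B)
Carried load = a(1 − B) = 4.032·(1 − 0.313759) = 4.032·0.686241 = 2.7669 E

Final: 2.7669 Erlangs


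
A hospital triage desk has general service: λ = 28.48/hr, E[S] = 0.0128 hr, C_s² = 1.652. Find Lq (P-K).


ρ = λ·E[S] = 28.48·0.0128 = 0.3645
Lq = ρ²(1+C_s²)/(2(1−ρ)) = 0.1329·(1+1.652)/(2·0.6355)
= 0.1329·2.6520/1.2709 = 0.27731

Final: 0.27731


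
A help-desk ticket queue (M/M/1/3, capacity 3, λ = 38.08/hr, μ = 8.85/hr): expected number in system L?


ρ = 38.08/8.85 = 4.3028
L = ρ[1 − (K+1)ρ^K + Kρ^(K+1)] / [(1−ρ)(1−ρ^(K+1))]
Numerator: 4.3028·(1 − 4·79.663798 + 3·342.779370) = 3057.944126
Denominator: (-3.3028)·(-341.779370) = 1128.837399
L = 3057.944126/1128.837399 = 2.7089

Final: 2.7089


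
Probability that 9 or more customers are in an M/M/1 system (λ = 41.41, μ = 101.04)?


ρ = 41.41/101.04 = 0.4098
P(N ≥ n) = ρ^n = 0.4098^9 = 0.0003262

Final: 0.0003262


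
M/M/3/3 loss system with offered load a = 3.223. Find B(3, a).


B(c,a) = (a^c/c!) / Σ_{k=0}^{c} a^k/k!
a^3/3! = 5.579942
Σ terms (k=0..3): 1.00000 + 3.22300 + 5.19386 + 5.57994 = 14.996806
B = 5.579942/14.996806 = 0.372075

Final: 0.372075


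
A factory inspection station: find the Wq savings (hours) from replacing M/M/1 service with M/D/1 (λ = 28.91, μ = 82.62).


ρ = 28.91/82.62 = 0.3499
Wq(M/M/1) = ρ/(μ−λ) = 0.3499/53.71 = 0.006515 hr
Wq(M/D/1) = ρ/(2(μ−λ)) = 0.003257 hr
Savings = 0.006515 − 0.003257 = 0.003257 hr

Final: 0.003257 hr


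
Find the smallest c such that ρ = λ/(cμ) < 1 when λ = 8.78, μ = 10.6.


Stability requires cμ > λ ⇔ c > λ/μ.
λ/μ = 8.78/10.6 = 0.8283
Minimum integer c = ⌊0.8283⌋ + 1 = 1
Check: 1·10.6 = 10.60 > 8.78, while 0·10.6 = 0.00 ≤ 8.78

Final: 1 servers


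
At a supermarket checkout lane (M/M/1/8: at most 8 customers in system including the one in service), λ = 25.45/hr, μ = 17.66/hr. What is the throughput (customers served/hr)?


ρ = 1.4411; P_K = (1−ρ)ρ^8/(1−ρ^9) = 0.317950
λ_eff = λ(1 − P_K) = 25.45·(1 − 0.317950) = 25.45·0.682050 = 17.3582 /hr

Final: 17.3582 /hr


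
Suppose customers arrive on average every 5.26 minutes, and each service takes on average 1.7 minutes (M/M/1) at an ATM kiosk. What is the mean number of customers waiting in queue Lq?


λ = 60/5.26 = 11.4068 /hr
μ = 60/1.7 = 35.2941 /hr
ρ = λ/μ = 11.4068/35.2941 = 0.3232
Lq = ρ²/(1−ρ) = 0.1045/0.6768 = 0.1543

Final: 0.1543


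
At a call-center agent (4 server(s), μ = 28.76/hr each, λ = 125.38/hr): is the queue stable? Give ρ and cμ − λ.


Total capacity cμ = 4·28.76 = 115.04/hr
ρ = λ/(cμ) = 125.38/115.04 = 1.0899
Stable ⇔ ρ < 1: NO
Spare capacity = cμ − λ = 115.04 − 125.38 = -10.34/hr

Final: ρ = 1.0899; unstable; margin = -10.34/hr


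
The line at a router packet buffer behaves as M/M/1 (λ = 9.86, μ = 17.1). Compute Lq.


ρ = 9.86/17.1 = 0.5766
Lq = ρ²/(1−ρ) = 0.3325/0.4234 = 0.7853

Final: 0.7853


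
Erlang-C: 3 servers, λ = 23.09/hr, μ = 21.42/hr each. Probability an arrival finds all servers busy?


a = λ/μ = 1.0780; ρ = a/3 = 0.3593
P₀ = 0.335028 (from M/M/c formula)
C(c,a) = [a^c/(c!(1−ρ))]·P₀ = [1.25260/(6·0.6407)]·0.335028
= 0.32585·0.335028 = 0.109170

Final: 0.109170


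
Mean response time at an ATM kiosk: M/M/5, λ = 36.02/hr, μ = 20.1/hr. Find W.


a = 1.7920; ρ = 0.3584; P₀ = 0.165929
Lq = P₀·a^c·ρ/(c!(1−ρ)²) = 0.02225
Wq = Lq/λ = 0.02225/36.02 = 0.0006177 hr
W = Wq + 1/μ = 0.0006177 + 0.04975 = 0.05037 hr

Final: 0.05037 hr


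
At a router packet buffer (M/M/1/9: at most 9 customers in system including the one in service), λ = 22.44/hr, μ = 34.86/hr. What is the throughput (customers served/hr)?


ρ = 0.6437; P_K = (1−ρ)ρ^9/(1−ρ^10) = 0.006845
λ_eff = λ(1 − P_K) = 22.44·(1 − 0.006845) = 22.44·0.993155 = 22.2864 /hr

Final: 22.2864 /hr


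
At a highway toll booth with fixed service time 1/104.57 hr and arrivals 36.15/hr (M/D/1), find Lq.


ρ = 36.15/104.57 = 0.3457
M/D/1: Lq = ρ²/(2(1−ρ)) = 0.1195/(2·0.6543) = 0.09133

Final: 0.09133


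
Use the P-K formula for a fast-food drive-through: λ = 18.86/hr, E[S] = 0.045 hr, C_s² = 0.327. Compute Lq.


ρ = λ·E[S] = 18.86·0.045 = 0.8487
Lq = ρ²(1+C_s²)/(2(1−ρ)) = 0.7203·(1+0.327)/(2·0.1513)
= 0.7203·1.3270/0.3026 = 3.15871

Final: 3.15871


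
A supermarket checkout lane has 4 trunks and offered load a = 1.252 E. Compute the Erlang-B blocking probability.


B(c,a) = (a^c/c!) / Σ_{k=0}^{c} a^k/k!
a^4/4! = 0.102378
Σ terms (k=0..4): 1.00000 + 1.25200 + 0.78375 + 0.32709 + 0.10238 = 3.465216
B = 0.102378/3.465216 = 0.029544

Final: 0.029544


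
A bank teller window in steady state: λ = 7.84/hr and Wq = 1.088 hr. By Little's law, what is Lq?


Lq = λWq = 7.84·1.088 = 8.5299

Final: 8.5299


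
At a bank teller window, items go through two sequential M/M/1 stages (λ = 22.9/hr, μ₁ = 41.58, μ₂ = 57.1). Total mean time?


Each node sees arrival rate λ = 22.9/hr (tandem ⇒ throughput preserved).
W₁ = 1/(μ₁−λ) = 1/(41.58−22.9) = 0.05353 hr
W₂ = 1/(μ₂−λ) = 1/(57.1−22.9) = 0.02924 hr
W_total = W₁ + W₂ = 0.05353 + 0.02924 = 0.08277 hr

Final: 0.08277 hr


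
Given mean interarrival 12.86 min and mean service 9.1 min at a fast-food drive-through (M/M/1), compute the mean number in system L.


λ = 60/12.86 = 4.6656 /hr
μ = 60/9.1 = 6.5934 /hr
ρ = λ/μ = 4.6656/6.5934 = 0.7076
L = ρ/(1−ρ) = 0.7076/0.2924 = 2.4202

Final: 2.4202


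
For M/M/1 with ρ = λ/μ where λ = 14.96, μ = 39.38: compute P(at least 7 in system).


ρ = 14.96/39.38 = 0.3799
P(N ≥ n) = ρ^n = 0.3799^7 = 0.001142

Final: 0.001142


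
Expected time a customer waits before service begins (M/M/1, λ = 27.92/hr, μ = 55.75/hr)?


ρ = 27.92/55.75 = 0.5008
Wq = ρ/(μ−λ) = 0.5008/(55.75 − 27.92) = 0.5008/27.83 = 0.01800 hr

Final: 0.01800 hr


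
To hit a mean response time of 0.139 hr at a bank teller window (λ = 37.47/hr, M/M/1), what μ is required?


W = 1/(μ−λ) ⇒ μ − λ = 1/W = 1/0.139 = 7.1942
μ = λ + 1/W = 37.47 + 7.1942 = 44.6642 per hr

Final: 44.6642 /hr


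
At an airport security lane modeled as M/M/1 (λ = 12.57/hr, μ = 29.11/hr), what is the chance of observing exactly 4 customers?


ρ = 12.57/29.11 = 0.4318
P_n = (1−ρ)·ρ^n = (1 − 0.4318)·0.4318^4 = 0.5682·0.034767 = 0.019754

Final: 0.019754


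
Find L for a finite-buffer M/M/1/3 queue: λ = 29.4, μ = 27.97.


ρ = 29.4/27.97 = 1.0511
L = ρ[1 − (K+1)ρ^K + Kρ^(K+1)] / [(1−ρ)(1−ρ^(K+1))]
Numerator: 1.0511·(1 − 4·1.161354 + 3·1.220730) = 0.017630
Denominator: (-0.05113)·(-0.220730) = 0.011285
L = 0.017630/0.011285 = 1.5623

Final: 1.5623


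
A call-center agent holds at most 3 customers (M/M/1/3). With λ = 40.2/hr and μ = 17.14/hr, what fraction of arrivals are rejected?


ρ = λ/μ = 40.2/17.14 = 2.3454
P_K = (1−ρ)ρ^K/(1−ρ^(K+1)) = (-1.3454·12.901663)/(1 − 30.259444)
= -17.357780/-29.259444 = 0.593237

Final: 0.593237


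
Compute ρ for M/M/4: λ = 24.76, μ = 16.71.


ρ = λ/(cμ) = 24.76/(4·16.71) = 24.76/66.84 = 0.3704

Final: 0.3704


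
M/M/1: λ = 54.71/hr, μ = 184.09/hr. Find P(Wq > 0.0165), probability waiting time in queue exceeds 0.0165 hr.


ρ = 54.71/184.09 = 0.2972
P(Wq > t) = ρ·e^{−(μ−λ)t} = 0.2972·e^{−2.1348}
= 0.2972·0.118272 = 0.035149

Final: 0.035149


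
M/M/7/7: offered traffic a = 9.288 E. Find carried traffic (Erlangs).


B(7,9.288) = 0.375850 (Erlang-B)
Carried load = a(1 − B) = 9.288·(1 − 0.375850) = 9.288·0.624150 = 5.7971 E

Final: 5.7971 Erlangs


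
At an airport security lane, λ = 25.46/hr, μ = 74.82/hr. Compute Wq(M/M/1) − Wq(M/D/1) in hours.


ρ = 25.46/74.82 = 0.3403
Wq(M/M/1) = ρ/(μ−λ) = 0.3403/49.36 = 0.006894 hr
Wq(M/D/1) = ρ/(2(μ−λ)) = 0.003447 hr
Savings = 0.006894 − 0.003447 = 0.003447 hr

Final: 0.003447 hr


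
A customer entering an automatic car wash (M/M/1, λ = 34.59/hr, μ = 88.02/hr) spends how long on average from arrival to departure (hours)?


W = 1/(μ−λ) = 1/(88.02 − 34.59) = 1/53.43 = 0.01872 hr

Final: 0.01872 hr


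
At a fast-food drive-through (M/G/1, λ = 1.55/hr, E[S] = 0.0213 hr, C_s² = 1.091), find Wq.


ρ = λ·E[S] = 1.55·0.0213 = 0.03302
E[S²] = E[S]²(1+C_s²) = 0.0213²·(1+1.091) = 0.0009487
Wq = λ·E[S²]/(2(1−ρ)) = 1.55·0.0009487/(2·0.9670) = 0.0007603 hr

Final: 0.0007603 hr


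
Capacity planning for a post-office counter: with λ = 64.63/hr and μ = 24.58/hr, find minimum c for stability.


Stability requires cμ > λ ⇔ c > λ/μ.
λ/μ = 64.63/24.58 = 2.6294
Minimum integer c = ⌊2.6294⌋ + 1 = 3
Check: 3·24.58 = 73.74 > 64.63, while 2·24.58 = 49.16 ≤ 64.63

Final: 3 servers


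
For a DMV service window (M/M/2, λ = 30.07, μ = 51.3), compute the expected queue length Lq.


a = λ/μ = 0.5862; ρ = a/2 = 0.2931
P₀ = 0.546695
Lq = P₀·a^c·ρ / (c!·(1−ρ)²) = 0.546695·0.34358·0.2931/(2·0.49974)
= 0.05508

Final: 0.05508


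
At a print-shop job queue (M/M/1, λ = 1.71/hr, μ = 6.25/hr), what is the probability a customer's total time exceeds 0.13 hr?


W ~ Exponential(μ−λ) for M/M/1.
μ − λ = 6.25 − 1.71 = 4.5400
P(W > t) = e^{−(μ−λ)t} = e^{−0.5902} = 0.554216

Final: 0.554216


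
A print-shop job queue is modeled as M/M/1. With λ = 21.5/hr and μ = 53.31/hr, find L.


ρ = λ/μ = 21.5/53.31 = 0.4033
L = ρ/(1−ρ) = 0.4033/(1 − 0.4033) = 0.4033/0.5967 = 0.6759

Final: 0.6759


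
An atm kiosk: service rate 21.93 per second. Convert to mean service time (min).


Mean service time = 1/μ = 1/21.93 second = 0.04560 second
In minutes: 0.04560 × 0.0166667 = 0.0007600 min

Final: 0.0007600 min


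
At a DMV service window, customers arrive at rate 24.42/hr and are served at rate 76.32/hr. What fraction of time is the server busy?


ρ = λ/μ = 24.42/76.32 = 0.3200

Final: 0.3200


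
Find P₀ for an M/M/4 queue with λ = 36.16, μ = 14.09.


a = λ/μ = 36.16/14.09 = 2.5664; ρ = a/c = 0.6416
Σ_{k=0}^{3} a^k/k! (terms k=0..3) = 1.00000 + 2.56636 + 3.29310 + 2.81709 = 9.67655
Tail: a^4/(4!(1−ρ)) = 43.37802/(24·0.3584) = 5.04287
P₀ = 1/(9.67655 + 5.04287) = 1/14.71942 = 0.067937

Final: 0.067937


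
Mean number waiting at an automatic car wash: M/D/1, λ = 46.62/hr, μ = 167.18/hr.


ρ = 46.62/167.18 = 0.2789
M/D/1: Lq = ρ²/(2(1−ρ)) = 0.07776/(2·0.7211) = 0.05392

Final: 0.05392


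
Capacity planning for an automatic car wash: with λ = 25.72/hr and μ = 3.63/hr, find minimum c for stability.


Stability requires cμ > λ ⇔ c > λ/μ.
λ/μ = 25.72/3.63 = 7.0854
Minimum integer c = ⌊7.0854⌋ + 1 = 8
Check: 8·3.63 = 29.04 > 25.72, while 7·3.63 = 25.41 ≤ 25.72

Final: 8 servers


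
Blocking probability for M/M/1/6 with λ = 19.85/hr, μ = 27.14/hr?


ρ = λ/μ = 19.85/27.14 = 0.7314
P_K = (1−ρ)ρ^K/(1−ρ^(K+1)) = (0.2686·0.153075)/(1 − 0.111958)
= 0.041117/0.888042 = 0.046301

Final: 0.046301


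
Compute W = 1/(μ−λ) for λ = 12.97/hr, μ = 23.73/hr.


W = 1/(μ−λ) = 1/(23.73 − 12.97) = 1/10.76 = 0.09294 hr

Final: 0.09294 hr


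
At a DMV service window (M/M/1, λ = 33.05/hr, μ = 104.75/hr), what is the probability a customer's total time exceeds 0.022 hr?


W ~ Exponential(μ−λ) for M/M/1.
μ − λ = 104.75 − 33.05 = 71.7000
P(W > t) = e^{−(μ−λ)t} = e^{−1.5774} = 0.206511

Final: 0.206511


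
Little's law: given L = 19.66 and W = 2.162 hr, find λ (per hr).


λ = L/W = 19.66/2.162 = 9.0934 /hr

Final: 9.0934 /hr


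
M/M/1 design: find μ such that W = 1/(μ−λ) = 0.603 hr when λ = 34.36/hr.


W = 1/(μ−λ) ⇒ μ − λ = 1/W = 1/0.603 = 1.6584
μ = λ + 1/W = 34.36 + 1.6584 = 36.0184 per hr

Final: 36.0184 /hr


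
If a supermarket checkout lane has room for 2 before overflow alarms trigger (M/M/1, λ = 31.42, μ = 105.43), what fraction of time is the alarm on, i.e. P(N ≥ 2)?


ρ = 31.42/105.43 = 0.2980
P(N ≥ n) = ρ^n = 0.2980^2 = 0.088815

Final: 0.088815


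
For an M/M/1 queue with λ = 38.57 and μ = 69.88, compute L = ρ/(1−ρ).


ρ = λ/μ = 38.57/69.88 = 0.5519
L = ρ/(1−ρ) = 0.5519/(1 − 0.5519) = 0.5519/0.4481 = 1.2319

Final: 1.2319


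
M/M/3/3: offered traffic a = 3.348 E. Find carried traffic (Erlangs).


B(3,3.348) = 0.385919 (Erlang-B)
Carried load = a(1 − B) = 3.348·(1 − 0.385919) = 3.348·0.614081 = 2.0559 E

Final: 2.0559 Erlangs


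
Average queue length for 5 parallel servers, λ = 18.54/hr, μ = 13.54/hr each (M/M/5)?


a = λ/μ = 1.3693; ρ = a/5 = 0.2739
P₀ = 0.254044
Lq = P₀·a^c·ρ / (c!·(1−ρ)²) = 0.254044·4.81344·0.2739/(120·0.52729)
= 0.005292

Final: 0.005292


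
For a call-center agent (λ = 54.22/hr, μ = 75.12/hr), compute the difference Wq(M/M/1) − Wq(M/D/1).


ρ = 54.22/75.12 = 0.7218
Wq(M/M/1) = ρ/(μ−λ) = 0.7218/20.90 = 0.03453 hr
Wq(M/D/1) = ρ/(2(μ−λ)) = 0.01727 hr
Savings = 0.03453 − 0.01727 = 0.01727 hr

Final: 0.01727 hr


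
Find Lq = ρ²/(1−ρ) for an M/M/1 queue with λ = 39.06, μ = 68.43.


ρ = 39.06/68.43 = 0.5708
Lq = ρ²/(1−ρ) = 0.3258/0.4292 = 0.7591

Final: 0.7591


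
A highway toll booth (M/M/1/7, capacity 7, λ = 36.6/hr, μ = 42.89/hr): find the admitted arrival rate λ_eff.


ρ = 0.8533; P_K = (1−ρ)ρ^7/(1−ρ^8) = 0.067229
λ_eff = λ(1 − P_K) = 36.6·(1 − 0.067229) = 36.6·0.932771 = 34.1394 /hr

Final: 34.1394 /hr


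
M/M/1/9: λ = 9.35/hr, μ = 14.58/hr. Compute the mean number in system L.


ρ = 9.35/14.58 = 0.6413
L = ρ[1 − (K+1)ρ^K + Kρ^(K+1)] / [(1−ρ)(1−ρ^(K+1))]
Numerator: 0.6413·(1 − 10·0.018344 + 9·0.011764) = 0.591548
Denominator: (0.3587)·(0.988236) = 0.354491
L = 0.591548/0.354491 = 1.6687

Final: 1.6687


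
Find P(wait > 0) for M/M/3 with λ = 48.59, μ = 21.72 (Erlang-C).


a = λ/μ = 2.2371; ρ = a/3 = 0.7457
P₀ = 0.076468 (from M/M/c formula)
C(c,a) = [a^c/(c!(1−ρ))]·P₀ = [11.19596/(6·0.2543)]·0.076468
= 7.33785·0.076468 = 0.561114

Final: 0.561114


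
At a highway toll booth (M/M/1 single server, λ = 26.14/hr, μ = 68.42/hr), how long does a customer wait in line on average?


ρ = 26.14/68.42 = 0.3821
Wq = ρ/(μ−λ) = 0.3821/(68.42 − 26.14) = 0.3821/42.28 = 0.009036 hr

Final: 0.009036 hr


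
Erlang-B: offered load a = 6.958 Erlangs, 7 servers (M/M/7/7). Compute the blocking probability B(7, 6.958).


B(c,a) = (a^c/c!) / Σ_{k=0}^{c} a^k/k!
a^7/7! = 156.660834
Σ terms (k=0..7): 1.00000 + 6.95800 + 24.20688 + 56.14383 + 97.66219 + 135.90670 + 157.60647 + 156.66083 = 636.144909
B = 156.660834/636.144909 = 0.246266

Final: 0.246266


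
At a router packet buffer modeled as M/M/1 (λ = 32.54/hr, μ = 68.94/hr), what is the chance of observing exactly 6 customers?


ρ = 32.54/68.94 = 0.4720
P_n = (1−ρ)·ρ^n = (1 − 0.4720)·0.4720^6 = 0.5280·0.011058 = 0.005839

Final: 0.005839


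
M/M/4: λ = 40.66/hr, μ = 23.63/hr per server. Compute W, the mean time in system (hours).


a = 1.7207; ρ = 0.4302; P₀ = 0.175710
Lq = P₀·a^c·ρ/(c!(1−ρ)²) = 0.08503
Wq = Lq/λ = 0.08503/40.66 = 0.002091 hr
W = Wq + 1/μ = 0.002091 + 0.04232 = 0.04441 hr

Final: 0.04441 hr


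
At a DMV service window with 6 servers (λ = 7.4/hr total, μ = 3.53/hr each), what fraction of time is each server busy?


ρ = λ/(cμ) = 7.4/(6·3.53) = 7.4/21.18 = 0.3494

Final: 0.3494


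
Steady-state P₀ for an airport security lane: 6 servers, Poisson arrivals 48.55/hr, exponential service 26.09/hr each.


a = λ/μ = 48.55/26.09 = 1.8609; ρ = a/c = 0.3101
Σ_{k=0}^{5} a^k/k! (terms k=0..5) = 1.00000 + 1.86087 + 1.73141 + 1.07398 + 0.49963 + 0.18595 = 6.35183
Tail: a^6/(6!(1−ρ)) = 41.52321/(720·0.6899) = 0.08360
P₀ = 1/(6.35183 + 0.08360) = 1/6.43543 = 0.155390

Final: 0.155390


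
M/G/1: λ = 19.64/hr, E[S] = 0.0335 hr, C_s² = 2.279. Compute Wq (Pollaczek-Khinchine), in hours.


ρ = λ·E[S] = 19.64·0.0335 = 0.6579
E[S²] = E[S]²(1+C_s²) = 0.0335²·(1+2.279) = 0.003680
Wq = λ·E[S²]/(2(1−ρ)) = 19.64·0.003680/(2·0.3421) = 0.10564 hr

Final: 0.10564 hr


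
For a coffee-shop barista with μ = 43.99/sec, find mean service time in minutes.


Mean service time = 1/μ = 1/43.99 second = 0.02273 second
In minutes: 0.02273 × 0.0166667 = 0.0003789 min

Final: 0.0003789 min


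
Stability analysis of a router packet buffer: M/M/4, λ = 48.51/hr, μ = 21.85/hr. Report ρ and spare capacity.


Total capacity cμ = 4·21.85 = 87.40/hr
ρ = λ/(cμ) = 48.51/87.40 = 0.5550
Stable ⇔ ρ < 1: YES
Spare capacity = cμ − λ = 87.40 − 48.51 = 38.89/hr

Final: ρ = 0.5550; stable; margin = 38.89/hr


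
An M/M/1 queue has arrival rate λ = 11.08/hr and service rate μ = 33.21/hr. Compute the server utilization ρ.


ρ = λ/μ = 11.08/33.21 = 0.3336

Final: 0.3336


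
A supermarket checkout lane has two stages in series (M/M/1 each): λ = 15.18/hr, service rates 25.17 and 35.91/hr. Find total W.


Each node sees arrival rate λ = 15.18/hr (tandem ⇒ throughput preserved).
W₁ = 1/(μ₁−λ) = 1/(25.17−15.18) = 0.10010 hr
W₂ = 1/(μ₂−λ) = 1/(35.91−15.18) = 0.04824 hr
W_total = W₁ + W₂ = 0.10010 + 0.04824 = 0.14834 hr

Final: 0.14834 hr


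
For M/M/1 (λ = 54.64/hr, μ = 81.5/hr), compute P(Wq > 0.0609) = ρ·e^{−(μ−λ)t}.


ρ = 54.64/81.5 = 0.6704
P(Wq > t) = ρ·e^{−(μ−λ)t} = 0.6704·e^{−1.6358}
= 0.6704·0.194802 = 0.130601

Final: 0.130601


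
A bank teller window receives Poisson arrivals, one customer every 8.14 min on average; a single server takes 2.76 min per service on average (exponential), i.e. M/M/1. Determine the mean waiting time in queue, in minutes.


λ = 60/8.14 = 7.3710 /hr
μ = 60/2.76 = 21.7391 /hr
ρ = λ/μ = 7.3710/21.7391 = 0.3391
Wq = ρ/(μ−λ) = 0.3391/(21.7391−7.3710) = 0.02360 hr
In minutes: 0.02360·60 = 1.416 min

Final: 1.416 min


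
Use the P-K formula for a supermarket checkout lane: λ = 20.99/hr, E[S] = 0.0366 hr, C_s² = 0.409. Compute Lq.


ρ = λ·E[S] = 20.99·0.0366 = 0.7682
Lq = ρ²(1+C_s²)/(2(1−ρ)) = 0.5902·(1+0.409)/(2·0.2318)
= 0.5902·1.4090/0.4635 = 1.79398

Final: 1.79398


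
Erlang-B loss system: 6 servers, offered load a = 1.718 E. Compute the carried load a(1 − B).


B(6,1.718) = 0.006420 (Erlang-B)
Carried load = a(1 − B) = 1.718·(1 − 0.006420) = 1.718·0.993580 = 1.7070 E

Final: 1.7070 Erlangs


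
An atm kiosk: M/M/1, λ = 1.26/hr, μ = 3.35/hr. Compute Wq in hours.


ρ = 1.26/3.35 = 0.3761
Wq = ρ/(μ−λ) = 0.3761/(3.35 − 1.26) = 0.3761/2.09 = 0.1800 hr

Final: 0.1800 hr


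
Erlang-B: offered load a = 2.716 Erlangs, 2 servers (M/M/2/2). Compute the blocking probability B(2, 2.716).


B(c,a) = (a^c/c!) / Σ_{k=0}^{c} a^k/k!
a^2/2! = 3.688328
Σ terms (k=0..2): 1.00000 + 2.71600 + 3.68833 = 7.404328
B = 3.688328/7.404328 = 0.498131

Final: 0.498131


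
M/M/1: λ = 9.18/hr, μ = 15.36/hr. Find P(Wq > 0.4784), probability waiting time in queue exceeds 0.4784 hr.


ρ = 9.18/15.36 = 0.5977
P(Wq > t) = ρ·e^{−(μ−λ)t} = 0.5977·e^{−2.9565}
= 0.5977·0.052000 = 0.031078

Final: 0.031078


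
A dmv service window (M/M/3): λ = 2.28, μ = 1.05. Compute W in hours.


a = 2.1714; ρ = 0.7238; P₀ = 0.085416
Lq = P₀·a^c·ρ/(c!(1−ρ)²) = 1.38303
Wq = Lq/λ = 1.38303/2.28 = 0.60659 hr
W = Wq + 1/μ = 0.60659 + 0.95238 = 1.55897 hr

Final: 1.55897 hr


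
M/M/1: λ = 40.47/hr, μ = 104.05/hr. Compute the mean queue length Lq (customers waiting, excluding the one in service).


ρ = 40.47/104.05 = 0.3889
Lq = ρ²/(1−ρ) = 0.1513/0.6111 = 0.2476

Final: 0.2476


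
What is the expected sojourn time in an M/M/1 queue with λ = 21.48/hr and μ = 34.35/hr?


W = 1/(μ−λ) = 1/(34.35 − 21.48) = 1/12.87 = 0.07770 hr

Final: 0.07770 hr


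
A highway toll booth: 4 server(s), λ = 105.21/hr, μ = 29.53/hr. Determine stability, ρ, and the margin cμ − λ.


Total capacity cμ = 4·29.53 = 118.12/hr
ρ = λ/(cμ) = 105.21/118.12 = 0.8907
Stable ⇔ ρ < 1: YES
Spare capacity = cμ − λ = 118.12 − 105.21 = 12.91/hr

Final: ρ = 0.8907; stable; margin = 12.91/hr


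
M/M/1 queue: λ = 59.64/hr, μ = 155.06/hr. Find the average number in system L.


ρ = λ/μ = 59.64/155.06 = 0.3846
L = ρ/(1−ρ) = 0.3846/(1 − 0.3846) = 0.3846/0.6154 = 0.6250

Final: 0.6250


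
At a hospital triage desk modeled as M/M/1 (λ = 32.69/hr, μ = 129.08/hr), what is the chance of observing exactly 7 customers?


ρ = 32.69/129.08 = 0.2533
P_n = (1−ρ)·ρ^n = (1 − 0.2533)·0.2533^7 = 0.7467·0.00006682 = 0.00004990

Final: 0.00004990


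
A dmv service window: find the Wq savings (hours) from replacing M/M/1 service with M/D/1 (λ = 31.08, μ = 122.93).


ρ = 31.08/122.93 = 0.2528
Wq(M/M/1) = ρ/(μ−λ) = 0.2528/91.85 = 0.002753 hr
Wq(M/D/1) = ρ/(2(μ−λ)) = 0.001376 hr
Savings = 0.002753 − 0.001376 = 0.001376 hr

Final: 0.001376 hr


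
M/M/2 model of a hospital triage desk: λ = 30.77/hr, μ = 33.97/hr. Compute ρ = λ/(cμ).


ρ = λ/(cμ) = 30.77/(2·33.97) = 30.77/67.94 = 0.4529

Final: 0.4529


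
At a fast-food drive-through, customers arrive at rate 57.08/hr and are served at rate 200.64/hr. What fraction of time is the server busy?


ρ = λ/μ = 57.08/200.64 = 0.2845

Final: 0.2845


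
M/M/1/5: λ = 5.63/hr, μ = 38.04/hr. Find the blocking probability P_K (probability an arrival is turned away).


ρ = λ/μ = 5.63/38.04 = 0.1480
P_K = (1−ρ)ρ^K/(1−ρ^(K+1)) = (0.8520·0.00007101)/(1 − 0.00001051)
= 0.00006050/0.999989 = 0.00006050

Final: 0.00006050


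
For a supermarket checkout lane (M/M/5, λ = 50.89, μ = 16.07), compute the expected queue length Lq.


a = λ/μ = 3.1668; ρ = a/5 = 0.6334
P₀ = 0.038606
Lq = P₀·a^c·ρ / (c!·(1−ρ)²) = 0.038606·318.48052·0.6334/(120·0.13443)
= 0.48273

Final: 0.48273


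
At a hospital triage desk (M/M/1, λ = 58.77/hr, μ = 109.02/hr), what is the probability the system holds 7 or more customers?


ρ = 58.77/109.02 = 0.5391
P(N ≥ n) = ρ^n = 0.5391^7 = 0.013230

Final: 0.013230
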